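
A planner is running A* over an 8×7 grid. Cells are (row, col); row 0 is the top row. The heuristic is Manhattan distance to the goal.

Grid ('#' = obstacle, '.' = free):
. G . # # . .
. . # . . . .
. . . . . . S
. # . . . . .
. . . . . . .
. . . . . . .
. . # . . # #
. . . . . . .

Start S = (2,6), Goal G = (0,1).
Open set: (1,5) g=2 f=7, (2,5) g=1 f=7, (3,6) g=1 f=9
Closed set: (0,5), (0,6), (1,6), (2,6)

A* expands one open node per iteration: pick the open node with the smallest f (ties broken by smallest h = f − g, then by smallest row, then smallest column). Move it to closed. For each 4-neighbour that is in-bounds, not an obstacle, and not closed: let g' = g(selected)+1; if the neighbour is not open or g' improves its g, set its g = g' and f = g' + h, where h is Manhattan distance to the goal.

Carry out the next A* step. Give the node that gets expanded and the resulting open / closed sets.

step 1: expand (1,5) (f=7, h=5) → closed; open now [(1,4) g=3 f=7, (2,5) g=1 f=7, (3,6) g=1 f=9]

expanded=(1,5); open=[(1,4) g=3 f=7, (2,5) g=1 f=7, (3,6) g=1 f=9]; closed=[(0,5), (0,6), (1,5), (1,6), (2,6)]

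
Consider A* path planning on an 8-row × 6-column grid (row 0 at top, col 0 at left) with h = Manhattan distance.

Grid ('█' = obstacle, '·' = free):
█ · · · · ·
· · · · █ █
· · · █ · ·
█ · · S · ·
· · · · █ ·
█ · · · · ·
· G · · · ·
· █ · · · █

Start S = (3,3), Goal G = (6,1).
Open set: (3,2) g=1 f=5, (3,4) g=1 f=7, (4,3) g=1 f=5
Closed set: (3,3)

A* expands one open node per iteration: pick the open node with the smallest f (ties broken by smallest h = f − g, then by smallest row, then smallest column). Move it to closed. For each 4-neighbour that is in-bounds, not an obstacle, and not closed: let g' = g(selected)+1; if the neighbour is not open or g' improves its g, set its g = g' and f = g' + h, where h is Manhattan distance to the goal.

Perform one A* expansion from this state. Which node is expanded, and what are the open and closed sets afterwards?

step 1: expand (3,2) (f=5, h=4) → closed; open now [(2,2) g=2 f=7, (3,1) g=2 f=5, (3,4) g=1 f=7, (4,2) g=2 f=5, (4,3) g=1 f=5]

expanded=(3,2); open=[(2,2) g=2 f=7, (3,1) g=2 f=5, (3,4) g=1 f=7, (4,2) g=2 f=5, (4,3) g=1 f=5]; closed=[(3,2), (3,3)]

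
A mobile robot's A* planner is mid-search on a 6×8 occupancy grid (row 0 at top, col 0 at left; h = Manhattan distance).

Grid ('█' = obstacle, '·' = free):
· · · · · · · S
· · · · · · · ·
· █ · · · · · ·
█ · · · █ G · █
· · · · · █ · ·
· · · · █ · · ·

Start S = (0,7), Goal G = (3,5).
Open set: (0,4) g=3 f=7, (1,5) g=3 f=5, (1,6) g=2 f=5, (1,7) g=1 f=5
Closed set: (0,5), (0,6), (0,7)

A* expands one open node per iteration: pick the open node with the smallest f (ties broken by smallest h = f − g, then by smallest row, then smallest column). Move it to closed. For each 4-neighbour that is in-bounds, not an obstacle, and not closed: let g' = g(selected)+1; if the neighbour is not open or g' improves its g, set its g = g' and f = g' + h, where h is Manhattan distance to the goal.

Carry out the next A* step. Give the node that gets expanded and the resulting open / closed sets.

step 1: expand (1,5) (f=5, h=2) → closed; open now [(0,4) g=3 f=7, (1,4) g=4 f=7, (1,6) g=2 f=5, (1,7) g=1 f=5, (2,5) g=4 f=5]

expanded=(1,5); open=[(0,4) g=3 f=7, (1,4) g=4 f=7, (1,6) g=2 f=5, (1,7) g=1 f=5, (2,5) g=4 f=5]; closed=[(0,5), (0,6), (0,7), (1,5)]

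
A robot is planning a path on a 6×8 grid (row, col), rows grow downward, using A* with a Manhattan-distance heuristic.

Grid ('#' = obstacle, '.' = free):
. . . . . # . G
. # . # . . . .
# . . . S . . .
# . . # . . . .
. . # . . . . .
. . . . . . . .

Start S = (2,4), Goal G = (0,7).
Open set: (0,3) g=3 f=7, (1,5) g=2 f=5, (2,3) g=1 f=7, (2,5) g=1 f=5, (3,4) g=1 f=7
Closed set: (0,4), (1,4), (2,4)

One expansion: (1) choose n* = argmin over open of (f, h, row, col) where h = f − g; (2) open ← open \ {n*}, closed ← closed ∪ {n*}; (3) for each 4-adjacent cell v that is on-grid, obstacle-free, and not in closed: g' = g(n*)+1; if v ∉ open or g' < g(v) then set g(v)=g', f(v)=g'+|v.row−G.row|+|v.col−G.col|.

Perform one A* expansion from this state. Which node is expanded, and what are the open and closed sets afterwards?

step 1: expand (1,5) (f=5, h=3) → closed; open now [(0,3) g=3 f=7, (1,6) g=3 f=5, (2,3) g=1 f=7, (2,5) g=1 f=5, (3,4) g=1 f=7]

expanded=(1,5); open=[(0,3) g=3 f=7, (1,6) g=3 f=5, (2,3) g=1 f=7, (2,5) g=1 f=5, (3,4) g=1 f=7]; closed=[(0,4), (1,4), (1,5), (2,4)]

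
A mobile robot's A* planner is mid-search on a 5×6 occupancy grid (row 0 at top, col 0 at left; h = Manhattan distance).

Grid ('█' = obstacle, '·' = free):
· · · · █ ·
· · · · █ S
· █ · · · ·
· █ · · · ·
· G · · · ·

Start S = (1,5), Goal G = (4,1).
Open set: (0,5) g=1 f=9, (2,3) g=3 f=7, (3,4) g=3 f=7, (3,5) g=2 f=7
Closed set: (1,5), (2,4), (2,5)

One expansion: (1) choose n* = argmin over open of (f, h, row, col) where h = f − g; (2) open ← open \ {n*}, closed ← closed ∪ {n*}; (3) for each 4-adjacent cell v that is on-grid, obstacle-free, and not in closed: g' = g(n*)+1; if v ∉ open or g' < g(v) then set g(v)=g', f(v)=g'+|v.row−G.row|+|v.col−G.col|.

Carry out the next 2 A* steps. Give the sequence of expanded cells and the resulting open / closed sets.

order=[(2,3) → (2,2)]; open=[(0,5) g=1 f=9, (1,2) g=5 f=9, (1,3) g=4 f=9, (3,2) g=5 f=7, (3,3) g=4 f=7, (3,4) g=3 f=7, (3,5) g=2 f=7]; closed=[(1,5), (2,2), (2,3), (2,4), (2,5)]

step 1: expand (2,3) (f=7, h=4) → closed; open now [(0,5) g=1 f=9, (1,3) g=4 f=9, (2,2) g=4 f=7, (3,3) g=4 f=7, (3,4) g=3 f=7, (3,5) g=2 f=7]
step 2: expand (2,2) (f=7, h=3) → closed; open now [(0,5) g=1 f=9, (1,2) g=5 f=9, (1,3) g=4 f=9, (3,2) g=5 f=7, (3,3) g=4 f=7, (3,4) g=3 f=7, (3,5) g=2 f=7]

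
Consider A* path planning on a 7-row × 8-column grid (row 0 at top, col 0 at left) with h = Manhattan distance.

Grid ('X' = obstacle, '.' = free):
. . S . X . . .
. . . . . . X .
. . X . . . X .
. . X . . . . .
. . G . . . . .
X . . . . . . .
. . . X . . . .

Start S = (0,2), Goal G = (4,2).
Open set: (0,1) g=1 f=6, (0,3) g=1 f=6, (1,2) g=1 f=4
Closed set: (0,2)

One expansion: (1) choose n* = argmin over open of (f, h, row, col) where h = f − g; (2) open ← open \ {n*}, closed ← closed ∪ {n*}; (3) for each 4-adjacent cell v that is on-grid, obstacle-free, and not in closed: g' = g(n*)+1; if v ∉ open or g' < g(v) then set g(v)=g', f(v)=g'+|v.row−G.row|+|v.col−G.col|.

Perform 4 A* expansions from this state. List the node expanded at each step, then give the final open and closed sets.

order=[(1,2) → (1,1) → (2,1) → (3,1)]; open=[(0,1) g=1 f=6, (0,3) g=1 f=6, (1,0) g=3 f=8, (1,3) g=2 f=6, (2,0) g=4 f=8, (3,0) g=5 f=8, (4,1) g=5 f=6]; closed=[(0,2), (1,1), (1,2), (2,1), (3,1)]

step 1: expand (1,2) (f=4, h=3) → closed; open now [(0,1) g=1 f=6, (0,3) g=1 f=6, (1,1) g=2 f=6, (1,3) g=2 f=6]
step 2: expand (1,1) (f=6, h=4) → closed; open now [(0,1) g=1 f=6, (0,3) g=1 f=6, (1,0) g=3 f=8, (1,3) g=2 f=6, (2,1) g=3 f=6]
step 3: expand (2,1) (f=6, h=3) → closed; open now [(0,1) g=1 f=6, (0,3) g=1 f=6, (1,0) g=3 f=8, (1,3) g=2 f=6, (2,0) g=4 f=8, (3,1) g=4 f=6]
step 4: expand (3,1) (f=6, h=2) → closed; open now [(0,1) g=1 f=6, (0,3) g=1 f=6, (1,0) g=3 f=8, (1,3) g=2 f=6, (2,0) g=4 f=8, (3,0) g=5 f=8, (4,1) g=5 f=6]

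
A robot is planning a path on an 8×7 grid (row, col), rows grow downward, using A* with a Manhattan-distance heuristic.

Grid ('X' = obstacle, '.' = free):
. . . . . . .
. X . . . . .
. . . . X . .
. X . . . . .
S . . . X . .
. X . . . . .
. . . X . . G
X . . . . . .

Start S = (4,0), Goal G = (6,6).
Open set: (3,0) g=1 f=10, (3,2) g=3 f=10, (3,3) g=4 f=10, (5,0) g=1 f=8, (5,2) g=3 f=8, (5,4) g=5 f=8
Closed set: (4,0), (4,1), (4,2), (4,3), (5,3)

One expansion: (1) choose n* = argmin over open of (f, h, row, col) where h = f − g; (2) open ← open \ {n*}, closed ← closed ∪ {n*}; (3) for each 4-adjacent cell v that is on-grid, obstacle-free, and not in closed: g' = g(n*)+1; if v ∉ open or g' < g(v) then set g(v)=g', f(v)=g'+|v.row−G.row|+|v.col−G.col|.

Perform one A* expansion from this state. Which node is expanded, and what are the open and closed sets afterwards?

step 1: expand (5,4) (f=8, h=3) → closed; open now [(3,0) g=1 f=10, (3,2) g=3 f=10, (3,3) g=4 f=10, (5,0) g=1 f=8, (5,2) g=3 f=8, (5,5) g=6 f=8, (6,4) g=6 f=8]

expanded=(5,4); open=[(3,0) g=1 f=10, (3,2) g=3 f=10, (3,3) g=4 f=10, (5,0) g=1 f=8, (5,2) g=3 f=8, (5,5) g=6 f=8, (6,4) g=6 f=8]; closed=[(4,0), (4,1), (4,2), (4,3), (5,3), (5,4)]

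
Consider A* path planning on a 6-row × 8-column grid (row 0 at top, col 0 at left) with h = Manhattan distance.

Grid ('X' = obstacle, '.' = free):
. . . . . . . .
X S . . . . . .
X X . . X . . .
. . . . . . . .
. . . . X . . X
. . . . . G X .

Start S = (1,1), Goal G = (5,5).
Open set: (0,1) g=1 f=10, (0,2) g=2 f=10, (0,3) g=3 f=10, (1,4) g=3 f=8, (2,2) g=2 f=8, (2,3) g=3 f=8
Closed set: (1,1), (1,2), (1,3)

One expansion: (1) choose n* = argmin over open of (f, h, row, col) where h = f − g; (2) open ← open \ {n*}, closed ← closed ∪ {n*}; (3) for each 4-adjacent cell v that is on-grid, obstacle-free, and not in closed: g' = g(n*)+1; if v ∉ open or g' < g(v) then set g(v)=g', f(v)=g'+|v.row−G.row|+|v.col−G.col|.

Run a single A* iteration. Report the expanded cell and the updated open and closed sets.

step 1: expand (1,4) (f=8, h=5) → closed; open now [(0,1) g=1 f=10, (0,2) g=2 f=10, (0,3) g=3 f=10, (0,4) g=4 f=10, (1,5) g=4 f=8, (2,2) g=2 f=8, (2,3) g=3 f=8]

expanded=(1,4); open=[(0,1) g=1 f=10, (0,2) g=2 f=10, (0,3) g=3 f=10, (0,4) g=4 f=10, (1,5) g=4 f=8, (2,2) g=2 f=8, (2,3) g=3 f=8]; closed=[(1,1), (1,2), (1,3), (1,4)]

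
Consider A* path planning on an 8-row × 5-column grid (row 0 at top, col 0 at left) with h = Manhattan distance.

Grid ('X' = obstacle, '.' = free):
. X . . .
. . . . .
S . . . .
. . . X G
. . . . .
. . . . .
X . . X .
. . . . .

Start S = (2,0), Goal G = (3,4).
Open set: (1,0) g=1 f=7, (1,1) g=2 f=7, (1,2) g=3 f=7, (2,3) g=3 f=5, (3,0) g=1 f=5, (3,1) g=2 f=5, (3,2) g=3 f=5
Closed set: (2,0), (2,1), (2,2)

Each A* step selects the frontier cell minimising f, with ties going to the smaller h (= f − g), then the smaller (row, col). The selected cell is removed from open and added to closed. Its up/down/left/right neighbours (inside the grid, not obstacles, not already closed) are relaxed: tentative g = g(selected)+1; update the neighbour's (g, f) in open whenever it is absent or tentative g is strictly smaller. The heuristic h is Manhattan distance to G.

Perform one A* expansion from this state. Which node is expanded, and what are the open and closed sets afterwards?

step 1: expand (2,3) (f=5, h=2) → closed; open now [(1,0) g=1 f=7, (1,1) g=2 f=7, (1,2) g=3 f=7, (1,3) g=4 f=7, (2,4) g=4 f=5, (3,0) g=1 f=5, (3,1) g=2 f=5, (3,2) g=3 f=5]

expanded=(2,3); open=[(1,0) g=1 f=7, (1,1) g=2 f=7, (1,2) g=3 f=7, (1,3) g=4 f=7, (2,4) g=4 f=5, (3,0) g=1 f=5, (3,1) g=2 f=5, (3,2) g=3 f=5]; closed=[(2,0), (2,1), (2,2), (2,3)]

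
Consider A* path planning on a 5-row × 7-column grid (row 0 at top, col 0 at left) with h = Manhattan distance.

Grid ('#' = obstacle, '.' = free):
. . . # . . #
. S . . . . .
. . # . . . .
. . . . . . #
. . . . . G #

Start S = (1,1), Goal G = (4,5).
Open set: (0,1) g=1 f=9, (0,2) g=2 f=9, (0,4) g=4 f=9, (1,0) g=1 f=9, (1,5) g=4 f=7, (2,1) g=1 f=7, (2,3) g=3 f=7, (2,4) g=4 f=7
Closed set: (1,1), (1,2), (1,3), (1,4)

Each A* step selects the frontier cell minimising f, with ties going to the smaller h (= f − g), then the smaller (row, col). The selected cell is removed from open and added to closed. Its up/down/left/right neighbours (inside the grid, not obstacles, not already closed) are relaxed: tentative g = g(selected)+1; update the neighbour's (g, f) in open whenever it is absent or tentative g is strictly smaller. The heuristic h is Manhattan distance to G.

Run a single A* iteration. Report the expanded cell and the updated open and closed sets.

step 1: expand (1,5) (f=7, h=3) → closed; open now [(0,1) g=1 f=9, (0,2) g=2 f=9, (0,4) g=4 f=9, (0,5) g=5 f=9, (1,0) g=1 f=9, (1,6) g=5 f=9, (2,1) g=1 f=7, (2,3) g=3 f=7, (2,4) g=4 f=7, (2,5) g=5 f=7]

expanded=(1,5); open=[(0,1) g=1 f=9, (0,2) g=2 f=9, (0,4) g=4 f=9, (0,5) g=5 f=9, (1,0) g=1 f=9, (1,6) g=5 f=9, (2,1) g=1 f=7, (2,3) g=3 f=7, (2,4) g=4 f=7, (2,5) g=5 f=7]; closed=[(1,1), (1,2), (1,3), (1,4), (1,5)]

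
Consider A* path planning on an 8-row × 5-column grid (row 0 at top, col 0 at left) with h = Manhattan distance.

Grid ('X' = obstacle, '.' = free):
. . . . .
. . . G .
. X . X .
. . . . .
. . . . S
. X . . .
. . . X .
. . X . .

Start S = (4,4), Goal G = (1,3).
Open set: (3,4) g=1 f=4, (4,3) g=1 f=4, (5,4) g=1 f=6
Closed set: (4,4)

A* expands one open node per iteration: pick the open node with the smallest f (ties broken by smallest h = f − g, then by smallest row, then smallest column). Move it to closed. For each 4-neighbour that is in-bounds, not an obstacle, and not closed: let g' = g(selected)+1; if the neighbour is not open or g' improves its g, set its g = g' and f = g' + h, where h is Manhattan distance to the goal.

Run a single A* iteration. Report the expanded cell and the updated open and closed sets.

step 1: expand (3,4) (f=4, h=3) → closed; open now [(2,4) g=2 f=4, (3,3) g=2 f=4, (4,3) g=1 f=4, (5,4) g=1 f=6]

expanded=(3,4); open=[(2,4) g=2 f=4, (3,3) g=2 f=4, (4,3) g=1 f=4, (5,4) g=1 f=6]; closed=[(3,4), (4,4)]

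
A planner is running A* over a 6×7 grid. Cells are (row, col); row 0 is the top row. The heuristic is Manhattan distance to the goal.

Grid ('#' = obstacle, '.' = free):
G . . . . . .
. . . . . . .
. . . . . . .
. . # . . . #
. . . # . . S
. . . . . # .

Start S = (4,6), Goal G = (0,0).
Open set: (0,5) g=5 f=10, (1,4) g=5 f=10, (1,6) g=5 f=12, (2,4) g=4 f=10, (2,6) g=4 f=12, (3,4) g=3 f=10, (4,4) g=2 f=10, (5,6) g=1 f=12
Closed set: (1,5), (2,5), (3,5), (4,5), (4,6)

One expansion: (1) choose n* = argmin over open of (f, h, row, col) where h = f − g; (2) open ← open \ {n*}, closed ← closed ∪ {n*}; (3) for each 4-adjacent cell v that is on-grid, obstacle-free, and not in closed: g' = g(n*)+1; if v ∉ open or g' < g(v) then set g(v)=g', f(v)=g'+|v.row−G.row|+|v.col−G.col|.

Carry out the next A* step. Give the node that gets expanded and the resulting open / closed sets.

step 1: expand (0,5) (f=10, h=5) → closed; open now [(0,4) g=6 f=10, (0,6) g=6 f=12, (1,4) g=5 f=10, (1,6) g=5 f=12, (2,4) g=4 f=10, (2,6) g=4 f=12, (3,4) g=3 f=10, (4,4) g=2 f=10, (5,6) g=1 f=12]

expanded=(0,5); open=[(0,4) g=6 f=10, (0,6) g=6 f=12, (1,4) g=5 f=10, (1,6) g=5 f=12, (2,4) g=4 f=10, (2,6) g=4 f=12, (3,4) g=3 f=10, (4,4) g=2 f=10, (5,6) g=1 f=12]; closed=[(0,5), (1,5), (2,5), (3,5), (4,5), (4,6)]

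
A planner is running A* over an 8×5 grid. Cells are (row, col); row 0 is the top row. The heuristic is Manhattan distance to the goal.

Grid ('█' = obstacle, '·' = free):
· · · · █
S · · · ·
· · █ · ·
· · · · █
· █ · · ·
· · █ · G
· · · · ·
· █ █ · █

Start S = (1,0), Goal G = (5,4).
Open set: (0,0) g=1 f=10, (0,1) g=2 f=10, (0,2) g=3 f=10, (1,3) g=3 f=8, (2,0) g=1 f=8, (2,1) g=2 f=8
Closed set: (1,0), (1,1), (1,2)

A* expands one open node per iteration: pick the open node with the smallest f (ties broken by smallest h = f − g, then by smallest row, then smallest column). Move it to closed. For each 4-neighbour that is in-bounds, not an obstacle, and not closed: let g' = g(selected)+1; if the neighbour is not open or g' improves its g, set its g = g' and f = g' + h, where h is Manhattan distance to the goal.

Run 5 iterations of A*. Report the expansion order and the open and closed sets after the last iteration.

step 1: expand (1,3) (f=8, h=5) → closed; open now [(0,0) g=1 f=10, (0,1) g=2 f=10, (0,2) g=3 f=10, (0,3) g=4 f=10, (1,4) g=4 f=8, (2,0) g=1 f=8, (2,1) g=2 f=8, (2,3) g=4 f=8]
step 2: expand (1,4) (f=8, h=4) → closed; open now [(0,0) g=1 f=10, (0,1) g=2 f=10, (0,2) g=3 f=10, (0,3) g=4 f=10, (2,0) g=1 f=8, (2,1) g=2 f=8, (2,3) g=4 f=8, (2,4) g=5 f=8]
step 3: expand (2,4) (f=8, h=3) → closed; open now [(0,0) g=1 f=10, (0,1) g=2 f=10, (0,2) g=3 f=10, (0,3) g=4 f=10, (2,0) g=1 f=8, (2,1) g=2 f=8, (2,3) g=4 f=8]
step 4: expand (2,3) (f=8, h=4) → closed; open now [(0,0) g=1 f=10, (0,1) g=2 f=10, (0,2) g=3 f=10, (0,3) g=4 f=10, (2,0) g=1 f=8, (2,1) g=2 f=8, (3,3) g=5 f=8]
step 5: expand (3,3) (f=8, h=3) → closed; open now [(0,0) g=1 f=10, (0,1) g=2 f=10, (0,2) g=3 f=10, (0,3) g=4 f=10, (2,0) g=1 f=8, (2,1) g=2 f=8, (3,2) g=6 f=10, (4,3) g=6 f=8]

order=[(1,3) → (1,4) → (2,4) → (2,3) → (3,3)]; open=[(0,0) g=1 f=10, (0,1) g=2 f=10, (0,2) g=3 f=10, (0,3) g=4 f=10, (2,0) g=1 f=8, (2,1) g=2 f=8, (3,2) g=6 f=10, (4,3) g=6 f=8]; closed=[(1,0), (1,1), (1,2), (1,3), (1,4), (2,3), (2,4), (3,3)]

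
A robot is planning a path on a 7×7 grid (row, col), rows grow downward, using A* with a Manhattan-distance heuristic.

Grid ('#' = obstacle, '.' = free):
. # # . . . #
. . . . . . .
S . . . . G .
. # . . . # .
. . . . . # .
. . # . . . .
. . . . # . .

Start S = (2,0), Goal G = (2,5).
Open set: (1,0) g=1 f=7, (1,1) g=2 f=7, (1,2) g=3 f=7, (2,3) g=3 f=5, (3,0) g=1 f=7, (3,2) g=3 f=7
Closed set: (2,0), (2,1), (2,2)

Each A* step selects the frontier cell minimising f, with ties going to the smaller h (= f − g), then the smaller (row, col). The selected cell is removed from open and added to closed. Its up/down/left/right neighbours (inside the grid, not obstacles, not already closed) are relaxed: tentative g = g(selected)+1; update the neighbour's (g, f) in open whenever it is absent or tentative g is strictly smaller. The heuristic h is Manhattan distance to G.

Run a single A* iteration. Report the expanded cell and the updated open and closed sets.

step 1: expand (2,3) (f=5, h=2) → closed; open now [(1,0) g=1 f=7, (1,1) g=2 f=7, (1,2) g=3 f=7, (1,3) g=4 f=7, (2,4) g=4 f=5, (3,0) g=1 f=7, (3,2) g=3 f=7, (3,3) g=4 f=7]

expanded=(2,3); open=[(1,0) g=1 f=7, (1,1) g=2 f=7, (1,2) g=3 f=7, (1,3) g=4 f=7, (2,4) g=4 f=5, (3,0) g=1 f=7, (3,2) g=3 f=7, (3,3) g=4 f=7]; closed=[(2,0), (2,1), (2,2), (2,3)]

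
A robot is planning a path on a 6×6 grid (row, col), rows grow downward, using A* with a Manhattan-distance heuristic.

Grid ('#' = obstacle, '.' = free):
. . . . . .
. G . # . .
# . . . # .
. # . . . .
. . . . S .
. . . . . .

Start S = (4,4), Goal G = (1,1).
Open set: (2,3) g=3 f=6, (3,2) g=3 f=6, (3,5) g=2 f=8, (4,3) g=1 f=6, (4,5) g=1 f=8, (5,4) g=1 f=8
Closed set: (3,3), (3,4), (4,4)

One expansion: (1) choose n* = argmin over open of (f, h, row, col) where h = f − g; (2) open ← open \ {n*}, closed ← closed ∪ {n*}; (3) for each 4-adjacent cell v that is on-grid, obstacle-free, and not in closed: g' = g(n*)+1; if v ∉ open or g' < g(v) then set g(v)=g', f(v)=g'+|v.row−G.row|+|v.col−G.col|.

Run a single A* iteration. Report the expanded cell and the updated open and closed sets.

step 1: expand (2,3) (f=6, h=3) → closed; open now [(2,2) g=4 f=6, (3,2) g=3 f=6, (3,5) g=2 f=8, (4,3) g=1 f=6, (4,5) g=1 f=8, (5,4) g=1 f=8]

expanded=(2,3); open=[(2,2) g=4 f=6, (3,2) g=3 f=6, (3,5) g=2 f=8, (4,3) g=1 f=6, (4,5) g=1 f=8, (5,4) g=1 f=8]; closed=[(2,3), (3,3), (3,4), (4,4)]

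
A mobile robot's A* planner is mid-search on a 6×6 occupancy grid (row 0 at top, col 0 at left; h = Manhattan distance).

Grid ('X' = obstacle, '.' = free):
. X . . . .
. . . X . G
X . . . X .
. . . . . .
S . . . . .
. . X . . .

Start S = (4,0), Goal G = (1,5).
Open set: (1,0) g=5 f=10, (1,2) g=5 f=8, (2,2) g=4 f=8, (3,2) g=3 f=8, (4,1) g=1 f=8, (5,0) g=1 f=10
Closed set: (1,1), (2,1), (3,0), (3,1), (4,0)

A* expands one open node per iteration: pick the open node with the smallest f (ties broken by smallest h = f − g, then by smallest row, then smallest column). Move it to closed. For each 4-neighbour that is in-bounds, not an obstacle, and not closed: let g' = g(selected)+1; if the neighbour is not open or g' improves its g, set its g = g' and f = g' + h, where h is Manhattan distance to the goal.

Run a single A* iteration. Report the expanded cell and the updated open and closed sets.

step 1: expand (1,2) (f=8, h=3) → closed; open now [(0,2) g=6 f=10, (1,0) g=5 f=10, (2,2) g=4 f=8, (3,2) g=3 f=8, (4,1) g=1 f=8, (5,0) g=1 f=10]

expanded=(1,2); open=[(0,2) g=6 f=10, (1,0) g=5 f=10, (2,2) g=4 f=8, (3,2) g=3 f=8, (4,1) g=1 f=8, (5,0) g=1 f=10]; closed=[(1,1), (1,2), (2,1), (3,0), (3,1), (4,0)]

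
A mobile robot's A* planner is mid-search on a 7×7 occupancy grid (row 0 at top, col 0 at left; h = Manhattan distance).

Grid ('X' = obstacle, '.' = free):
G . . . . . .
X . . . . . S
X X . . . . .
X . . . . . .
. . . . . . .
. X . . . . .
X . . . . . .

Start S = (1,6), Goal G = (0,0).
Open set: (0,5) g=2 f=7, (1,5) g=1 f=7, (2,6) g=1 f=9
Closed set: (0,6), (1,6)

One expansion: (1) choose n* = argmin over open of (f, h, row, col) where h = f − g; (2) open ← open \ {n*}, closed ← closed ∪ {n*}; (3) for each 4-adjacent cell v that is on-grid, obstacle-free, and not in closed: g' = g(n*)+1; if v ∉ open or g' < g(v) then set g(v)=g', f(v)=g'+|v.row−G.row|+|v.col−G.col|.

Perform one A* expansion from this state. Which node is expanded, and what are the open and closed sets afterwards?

expanded=(0,5); open=[(0,4) g=3 f=7, (1,5) g=1 f=7, (2,6) g=1 f=9]; closed=[(0,5), (0,6), (1,6)]

step 1: expand (0,5) (f=7, h=5) → closed; open now [(0,4) g=3 f=7, (1,5) g=1 f=7, (2,6) g=1 f=9]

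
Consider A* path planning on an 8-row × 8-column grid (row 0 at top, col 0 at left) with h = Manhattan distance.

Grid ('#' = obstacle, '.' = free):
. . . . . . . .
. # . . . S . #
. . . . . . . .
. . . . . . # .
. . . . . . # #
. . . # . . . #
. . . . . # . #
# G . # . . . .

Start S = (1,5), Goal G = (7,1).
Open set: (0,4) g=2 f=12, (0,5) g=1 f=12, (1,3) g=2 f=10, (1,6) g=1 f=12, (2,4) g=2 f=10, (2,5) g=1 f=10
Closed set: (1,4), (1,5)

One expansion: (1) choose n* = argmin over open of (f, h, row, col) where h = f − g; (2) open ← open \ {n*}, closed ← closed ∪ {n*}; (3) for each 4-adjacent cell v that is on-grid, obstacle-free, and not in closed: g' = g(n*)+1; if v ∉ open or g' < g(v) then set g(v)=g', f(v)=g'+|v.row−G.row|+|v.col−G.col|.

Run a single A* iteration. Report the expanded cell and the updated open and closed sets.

step 1: expand (1,3) (f=10, h=8) → closed; open now [(0,3) g=3 f=12, (0,4) g=2 f=12, (0,5) g=1 f=12, (1,2) g=3 f=10, (1,6) g=1 f=12, (2,3) g=3 f=10, (2,4) g=2 f=10, (2,5) g=1 f=10]

expanded=(1,3); open=[(0,3) g=3 f=12, (0,4) g=2 f=12, (0,5) g=1 f=12, (1,2) g=3 f=10, (1,6) g=1 f=12, (2,3) g=3 f=10, (2,4) g=2 f=10, (2,5) g=1 f=10]; closed=[(1,3), (1,4), (1,5)]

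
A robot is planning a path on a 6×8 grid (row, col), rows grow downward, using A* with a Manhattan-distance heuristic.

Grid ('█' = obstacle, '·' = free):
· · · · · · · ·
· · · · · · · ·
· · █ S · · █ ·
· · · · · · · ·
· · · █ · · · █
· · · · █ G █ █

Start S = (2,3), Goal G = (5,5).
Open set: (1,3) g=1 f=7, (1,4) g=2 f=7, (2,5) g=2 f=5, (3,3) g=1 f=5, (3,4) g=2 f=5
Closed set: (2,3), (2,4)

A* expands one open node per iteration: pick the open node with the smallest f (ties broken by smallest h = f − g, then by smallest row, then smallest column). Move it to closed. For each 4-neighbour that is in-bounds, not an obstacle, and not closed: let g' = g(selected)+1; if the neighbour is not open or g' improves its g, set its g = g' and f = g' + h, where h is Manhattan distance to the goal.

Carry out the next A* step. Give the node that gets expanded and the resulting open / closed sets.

step 1: expand (2,5) (f=5, h=3) → closed; open now [(1,3) g=1 f=7, (1,4) g=2 f=7, (1,5) g=3 f=7, (3,3) g=1 f=5, (3,4) g=2 f=5, (3,5) g=3 f=5]

expanded=(2,5); open=[(1,3) g=1 f=7, (1,4) g=2 f=7, (1,5) g=3 f=7, (3,3) g=1 f=5, (3,4) g=2 f=5, (3,5) g=3 f=5]; closed=[(2,3), (2,4), (2,5)]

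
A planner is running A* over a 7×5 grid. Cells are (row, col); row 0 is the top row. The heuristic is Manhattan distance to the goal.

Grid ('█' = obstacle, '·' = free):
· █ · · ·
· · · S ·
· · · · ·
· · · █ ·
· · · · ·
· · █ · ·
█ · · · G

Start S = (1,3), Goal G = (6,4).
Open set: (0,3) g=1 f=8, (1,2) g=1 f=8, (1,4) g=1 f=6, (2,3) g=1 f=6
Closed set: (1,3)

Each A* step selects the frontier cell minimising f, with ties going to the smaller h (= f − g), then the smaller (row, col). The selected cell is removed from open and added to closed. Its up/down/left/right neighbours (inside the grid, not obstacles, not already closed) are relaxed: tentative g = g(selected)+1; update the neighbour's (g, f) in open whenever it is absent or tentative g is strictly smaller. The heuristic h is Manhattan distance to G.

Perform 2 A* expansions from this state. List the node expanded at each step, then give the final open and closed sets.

order=[(1,4) → (2,4)]; open=[(0,3) g=1 f=8, (0,4) g=2 f=8, (1,2) g=1 f=8, (2,3) g=1 f=6, (3,4) g=3 f=6]; closed=[(1,3), (1,4), (2,4)]

step 1: expand (1,4) (f=6, h=5) → closed; open now [(0,3) g=1 f=8, (0,4) g=2 f=8, (1,2) g=1 f=8, (2,3) g=1 f=6, (2,4) g=2 f=6]
step 2: expand (2,4) (f=6, h=4) → closed; open now [(0,3) g=1 f=8, (0,4) g=2 f=8, (1,2) g=1 f=8, (2,3) g=1 f=6, (3,4) g=3 f=6]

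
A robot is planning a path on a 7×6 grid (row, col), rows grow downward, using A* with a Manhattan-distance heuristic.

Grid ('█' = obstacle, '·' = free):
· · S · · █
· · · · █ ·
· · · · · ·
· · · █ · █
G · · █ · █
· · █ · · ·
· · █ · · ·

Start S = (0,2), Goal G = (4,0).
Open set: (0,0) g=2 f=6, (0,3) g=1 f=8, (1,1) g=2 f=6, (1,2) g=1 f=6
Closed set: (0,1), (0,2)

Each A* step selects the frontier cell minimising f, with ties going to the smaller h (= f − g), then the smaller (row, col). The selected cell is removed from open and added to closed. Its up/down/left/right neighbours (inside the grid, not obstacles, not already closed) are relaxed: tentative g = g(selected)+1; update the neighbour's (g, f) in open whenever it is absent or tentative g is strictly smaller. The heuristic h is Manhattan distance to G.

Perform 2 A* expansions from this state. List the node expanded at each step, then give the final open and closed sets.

order=[(0,0) → (1,0)]; open=[(0,3) g=1 f=8, (1,1) g=2 f=6, (1,2) g=1 f=6, (2,0) g=4 f=6]; closed=[(0,0), (0,1), (0,2), (1,0)]

step 1: expand (0,0) (f=6, h=4) → closed; open now [(0,3) g=1 f=8, (1,0) g=3 f=6, (1,1) g=2 f=6, (1,2) g=1 f=6]
step 2: expand (1,0) (f=6, h=3) → closed; open now [(0,3) g=1 f=8, (1,1) g=2 f=6, (1,2) g=1 f=6, (2,0) g=4 f=6]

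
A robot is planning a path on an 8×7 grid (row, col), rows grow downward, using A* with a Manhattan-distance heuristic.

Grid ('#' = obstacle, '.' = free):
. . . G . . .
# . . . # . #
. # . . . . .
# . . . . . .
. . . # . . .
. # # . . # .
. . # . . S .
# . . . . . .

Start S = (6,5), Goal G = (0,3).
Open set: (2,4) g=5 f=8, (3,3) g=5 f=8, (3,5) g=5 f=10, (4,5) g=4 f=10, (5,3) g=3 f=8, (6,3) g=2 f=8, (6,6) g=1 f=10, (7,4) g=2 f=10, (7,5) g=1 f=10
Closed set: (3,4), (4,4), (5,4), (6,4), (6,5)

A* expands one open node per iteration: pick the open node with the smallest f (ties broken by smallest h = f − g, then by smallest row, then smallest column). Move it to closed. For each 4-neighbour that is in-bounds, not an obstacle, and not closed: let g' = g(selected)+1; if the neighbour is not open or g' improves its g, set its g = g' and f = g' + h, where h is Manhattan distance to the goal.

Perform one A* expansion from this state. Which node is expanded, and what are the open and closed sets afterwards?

step 1: expand (2,4) (f=8, h=3) → closed; open now [(2,3) g=6 f=8, (2,5) g=6 f=10, (3,3) g=5 f=8, (3,5) g=5 f=10, (4,5) g=4 f=10, (5,3) g=3 f=8, (6,3) g=2 f=8, (6,6) g=1 f=10, (7,4) g=2 f=10, (7,5) g=1 f=10]

expanded=(2,4); open=[(2,3) g=6 f=8, (2,5) g=6 f=10, (3,3) g=5 f=8, (3,5) g=5 f=10, (4,5) g=4 f=10, (5,3) g=3 f=8, (6,3) g=2 f=8, (6,6) g=1 f=10, (7,4) g=2 f=10, (7,5) g=1 f=10]; closed=[(2,4), (3,4), (4,4), (5,4), (6,4), (6,5)]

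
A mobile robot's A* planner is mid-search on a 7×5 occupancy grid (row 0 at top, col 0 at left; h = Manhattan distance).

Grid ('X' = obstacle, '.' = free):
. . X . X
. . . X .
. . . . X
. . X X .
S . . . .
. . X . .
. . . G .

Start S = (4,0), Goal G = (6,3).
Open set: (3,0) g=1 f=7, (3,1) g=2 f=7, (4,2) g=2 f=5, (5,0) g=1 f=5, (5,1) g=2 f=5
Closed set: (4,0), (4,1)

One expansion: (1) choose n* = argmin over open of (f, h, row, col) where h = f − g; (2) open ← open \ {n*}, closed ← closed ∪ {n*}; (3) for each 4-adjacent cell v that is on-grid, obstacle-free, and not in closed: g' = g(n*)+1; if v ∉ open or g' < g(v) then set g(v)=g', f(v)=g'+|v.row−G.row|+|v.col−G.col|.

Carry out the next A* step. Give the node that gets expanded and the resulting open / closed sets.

expanded=(4,2); open=[(3,0) g=1 f=7, (3,1) g=2 f=7, (4,3) g=3 f=5, (5,0) g=1 f=5, (5,1) g=2 f=5]; closed=[(4,0), (4,1), (4,2)]

step 1: expand (4,2) (f=5, h=3) → closed; open now [(3,0) g=1 f=7, (3,1) g=2 f=7, (4,3) g=3 f=5, (5,0) g=1 f=5, (5,1) g=2 f=5]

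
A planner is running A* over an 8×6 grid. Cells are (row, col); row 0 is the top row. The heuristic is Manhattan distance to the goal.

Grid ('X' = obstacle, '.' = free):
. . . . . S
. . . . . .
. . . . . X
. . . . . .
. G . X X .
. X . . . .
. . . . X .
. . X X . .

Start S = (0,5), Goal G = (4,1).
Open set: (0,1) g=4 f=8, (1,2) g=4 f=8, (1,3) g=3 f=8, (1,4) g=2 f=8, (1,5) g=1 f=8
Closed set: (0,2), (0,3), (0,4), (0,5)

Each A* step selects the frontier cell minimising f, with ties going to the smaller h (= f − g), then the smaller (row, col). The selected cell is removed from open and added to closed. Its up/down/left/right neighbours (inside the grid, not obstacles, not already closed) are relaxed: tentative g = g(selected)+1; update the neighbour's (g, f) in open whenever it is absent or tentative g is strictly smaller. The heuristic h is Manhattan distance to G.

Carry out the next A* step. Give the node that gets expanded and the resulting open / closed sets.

step 1: expand (0,1) (f=8, h=4) → closed; open now [(0,0) g=5 f=10, (1,1) g=5 f=8, (1,2) g=4 f=8, (1,3) g=3 f=8, (1,4) g=2 f=8, (1,5) g=1 f=8]

expanded=(0,1); open=[(0,0) g=5 f=10, (1,1) g=5 f=8, (1,2) g=4 f=8, (1,3) g=3 f=8, (1,4) g=2 f=8, (1,5) g=1 f=8]; closed=[(0,1), (0,2), (0,3), (0,4), (0,5)]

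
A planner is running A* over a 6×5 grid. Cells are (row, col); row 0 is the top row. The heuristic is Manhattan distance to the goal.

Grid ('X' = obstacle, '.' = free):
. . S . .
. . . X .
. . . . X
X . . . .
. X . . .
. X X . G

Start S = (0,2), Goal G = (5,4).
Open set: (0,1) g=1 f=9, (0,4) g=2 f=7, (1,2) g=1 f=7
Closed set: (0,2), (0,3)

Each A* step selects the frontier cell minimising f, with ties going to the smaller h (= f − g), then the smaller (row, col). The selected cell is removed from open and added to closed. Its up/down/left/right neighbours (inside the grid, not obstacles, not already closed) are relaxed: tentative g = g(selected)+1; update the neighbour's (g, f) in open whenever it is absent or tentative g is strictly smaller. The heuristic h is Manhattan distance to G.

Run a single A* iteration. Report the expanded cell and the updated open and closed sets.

expanded=(0,4); open=[(0,1) g=1 f=9, (1,2) g=1 f=7, (1,4) g=3 f=7]; closed=[(0,2), (0,3), (0,4)]

step 1: expand (0,4) (f=7, h=5) → closed; open now [(0,1) g=1 f=9, (1,2) g=1 f=7, (1,4) g=3 f=7]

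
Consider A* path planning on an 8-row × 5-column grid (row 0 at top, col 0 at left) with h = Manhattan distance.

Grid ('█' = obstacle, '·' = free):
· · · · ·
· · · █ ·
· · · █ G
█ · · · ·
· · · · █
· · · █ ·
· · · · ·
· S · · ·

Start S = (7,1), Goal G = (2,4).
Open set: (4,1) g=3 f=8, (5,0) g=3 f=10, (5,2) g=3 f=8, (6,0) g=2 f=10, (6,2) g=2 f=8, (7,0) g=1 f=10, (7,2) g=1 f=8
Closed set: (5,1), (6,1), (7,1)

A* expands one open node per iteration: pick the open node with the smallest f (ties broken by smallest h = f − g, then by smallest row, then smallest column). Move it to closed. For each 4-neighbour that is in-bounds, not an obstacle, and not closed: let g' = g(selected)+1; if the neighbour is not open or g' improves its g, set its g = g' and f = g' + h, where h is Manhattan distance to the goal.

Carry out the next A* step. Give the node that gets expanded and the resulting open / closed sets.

step 1: expand (4,1) (f=8, h=5) → closed; open now [(3,1) g=4 f=8, (4,0) g=4 f=10, (4,2) g=4 f=8, (5,0) g=3 f=10, (5,2) g=3 f=8, (6,0) g=2 f=10, (6,2) g=2 f=8, (7,0) g=1 f=10, (7,2) g=1 f=8]

expanded=(4,1); open=[(3,1) g=4 f=8, (4,0) g=4 f=10, (4,2) g=4 f=8, (5,0) g=3 f=10, (5,2) g=3 f=8, (6,0) g=2 f=10, (6,2) g=2 f=8, (7,0) g=1 f=10, (7,2) g=1 f=8]; closed=[(4,1), (5,1), (6,1), (7,1)]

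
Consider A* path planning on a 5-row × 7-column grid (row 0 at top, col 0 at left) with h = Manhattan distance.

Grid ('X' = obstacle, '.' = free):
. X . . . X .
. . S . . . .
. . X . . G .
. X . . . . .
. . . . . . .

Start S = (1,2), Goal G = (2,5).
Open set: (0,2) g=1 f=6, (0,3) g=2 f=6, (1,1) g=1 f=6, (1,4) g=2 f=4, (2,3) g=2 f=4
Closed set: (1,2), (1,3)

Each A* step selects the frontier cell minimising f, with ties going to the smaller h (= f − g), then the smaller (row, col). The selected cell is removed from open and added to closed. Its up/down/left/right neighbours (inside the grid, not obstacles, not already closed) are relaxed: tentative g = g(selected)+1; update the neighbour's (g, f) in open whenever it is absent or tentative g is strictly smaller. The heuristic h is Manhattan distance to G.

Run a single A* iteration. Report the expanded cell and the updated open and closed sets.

expanded=(1,4); open=[(0,2) g=1 f=6, (0,3) g=2 f=6, (0,4) g=3 f=6, (1,1) g=1 f=6, (1,5) g=3 f=4, (2,3) g=2 f=4, (2,4) g=3 f=4]; closed=[(1,2), (1,3), (1,4)]

step 1: expand (1,4) (f=4, h=2) → closed; open now [(0,2) g=1 f=6, (0,3) g=2 f=6, (0,4) g=3 f=6, (1,1) g=1 f=6, (1,5) g=3 f=4, (2,3) g=2 f=4, (2,4) g=3 f=4]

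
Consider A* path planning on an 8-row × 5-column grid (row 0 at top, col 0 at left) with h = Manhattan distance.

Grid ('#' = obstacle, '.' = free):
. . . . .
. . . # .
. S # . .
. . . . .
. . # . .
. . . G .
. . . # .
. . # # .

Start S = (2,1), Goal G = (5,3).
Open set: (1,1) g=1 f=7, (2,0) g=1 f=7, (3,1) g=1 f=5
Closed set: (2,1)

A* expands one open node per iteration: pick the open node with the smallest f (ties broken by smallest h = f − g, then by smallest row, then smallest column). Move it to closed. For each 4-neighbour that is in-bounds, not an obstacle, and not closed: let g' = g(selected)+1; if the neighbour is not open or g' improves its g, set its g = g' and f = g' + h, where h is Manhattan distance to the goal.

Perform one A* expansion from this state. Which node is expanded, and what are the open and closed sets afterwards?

step 1: expand (3,1) (f=5, h=4) → closed; open now [(1,1) g=1 f=7, (2,0) g=1 f=7, (3,0) g=2 f=7, (3,2) g=2 f=5, (4,1) g=2 f=5]

expanded=(3,1); open=[(1,1) g=1 f=7, (2,0) g=1 f=7, (3,0) g=2 f=7, (3,2) g=2 f=5, (4,1) g=2 f=5]; closed=[(2,1), (3,1)]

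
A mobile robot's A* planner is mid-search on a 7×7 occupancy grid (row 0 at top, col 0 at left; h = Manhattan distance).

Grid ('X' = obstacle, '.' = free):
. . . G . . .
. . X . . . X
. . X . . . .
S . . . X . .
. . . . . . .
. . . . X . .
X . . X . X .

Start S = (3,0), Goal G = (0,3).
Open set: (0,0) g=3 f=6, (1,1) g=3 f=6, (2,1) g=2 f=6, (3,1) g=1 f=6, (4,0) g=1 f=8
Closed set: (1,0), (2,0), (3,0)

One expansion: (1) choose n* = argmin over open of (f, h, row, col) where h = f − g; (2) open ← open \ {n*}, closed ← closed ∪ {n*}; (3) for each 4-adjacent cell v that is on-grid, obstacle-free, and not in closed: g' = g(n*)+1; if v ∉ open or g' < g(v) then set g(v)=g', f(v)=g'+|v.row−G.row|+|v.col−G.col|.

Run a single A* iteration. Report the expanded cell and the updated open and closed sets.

step 1: expand (0,0) (f=6, h=3) → closed; open now [(0,1) g=4 f=6, (1,1) g=3 f=6, (2,1) g=2 f=6, (3,1) g=1 f=6, (4,0) g=1 f=8]

expanded=(0,0); open=[(0,1) g=4 f=6, (1,1) g=3 f=6, (2,1) g=2 f=6, (3,1) g=1 f=6, (4,0) g=1 f=8]; closed=[(0,0), (1,0), (2,0), (3,0)]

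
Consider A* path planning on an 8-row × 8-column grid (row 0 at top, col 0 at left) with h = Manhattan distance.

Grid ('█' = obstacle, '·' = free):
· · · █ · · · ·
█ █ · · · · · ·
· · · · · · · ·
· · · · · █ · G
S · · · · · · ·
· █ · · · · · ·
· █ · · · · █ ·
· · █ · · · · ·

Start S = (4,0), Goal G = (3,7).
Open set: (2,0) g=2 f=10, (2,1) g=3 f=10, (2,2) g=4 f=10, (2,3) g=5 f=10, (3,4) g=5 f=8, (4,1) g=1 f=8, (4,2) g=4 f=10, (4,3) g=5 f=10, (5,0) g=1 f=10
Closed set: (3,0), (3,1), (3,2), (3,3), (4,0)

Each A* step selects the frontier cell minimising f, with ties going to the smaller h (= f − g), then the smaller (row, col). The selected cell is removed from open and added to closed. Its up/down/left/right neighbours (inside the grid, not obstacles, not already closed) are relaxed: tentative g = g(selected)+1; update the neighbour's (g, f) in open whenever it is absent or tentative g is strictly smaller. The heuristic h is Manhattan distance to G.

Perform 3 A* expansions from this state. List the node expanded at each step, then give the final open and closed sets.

order=[(3,4) → (4,1) → (4,2)]; open=[(2,0) g=2 f=10, (2,1) g=3 f=10, (2,2) g=4 f=10, (2,3) g=5 f=10, (2,4) g=6 f=10, (4,3) g=3 f=8, (4,4) g=6 f=10, (5,0) g=1 f=10, (5,2) g=3 f=10]; closed=[(3,0), (3,1), (3,2), (3,3), (3,4), (4,0), (4,1), (4,2)]

step 1: expand (3,4) (f=8, h=3) → closed; open now [(2,0) g=2 f=10, (2,1) g=3 f=10, (2,2) g=4 f=10, (2,3) g=5 f=10, (2,4) g=6 f=10, (4,1) g=1 f=8, (4,2) g=4 f=10, (4,3) g=5 f=10, (4,4) g=6 f=10, (5,0) g=1 f=10]
step 2: expand (4,1) (f=8, h=7) → closed; open now [(2,0) g=2 f=10, (2,1) g=3 f=10, (2,2) g=4 f=10, (2,3) g=5 f=10, (2,4) g=6 f=10, (4,2) g=2 f=8, (4,3) g=5 f=10, (4,4) g=6 f=10, (5,0) g=1 f=10]
step 3: expand (4,2) (f=8, h=6) → closed; open now [(2,0) g=2 f=10, (2,1) g=3 f=10, (2,2) g=4 f=10, (2,3) g=5 f=10, (2,4) g=6 f=10, (4,3) g=3 f=8, (4,4) g=6 f=10, (5,0) g=1 f=10, (5,2) g=3 f=10]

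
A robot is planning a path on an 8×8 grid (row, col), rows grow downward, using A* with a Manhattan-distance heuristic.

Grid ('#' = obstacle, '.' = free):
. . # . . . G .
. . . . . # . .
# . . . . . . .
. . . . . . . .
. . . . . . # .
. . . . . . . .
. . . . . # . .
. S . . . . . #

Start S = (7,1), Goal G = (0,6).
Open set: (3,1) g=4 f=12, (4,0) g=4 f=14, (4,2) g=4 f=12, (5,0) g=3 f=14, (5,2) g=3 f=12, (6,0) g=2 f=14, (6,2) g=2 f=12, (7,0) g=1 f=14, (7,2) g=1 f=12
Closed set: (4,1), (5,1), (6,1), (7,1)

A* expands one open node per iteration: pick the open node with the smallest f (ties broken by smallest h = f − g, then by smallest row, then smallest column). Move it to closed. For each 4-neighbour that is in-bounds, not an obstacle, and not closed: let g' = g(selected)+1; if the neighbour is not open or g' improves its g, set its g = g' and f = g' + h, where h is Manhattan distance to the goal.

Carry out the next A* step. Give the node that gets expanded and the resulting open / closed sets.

expanded=(3,1); open=[(2,1) g=5 f=12, (3,0) g=5 f=14, (3,2) g=5 f=12, (4,0) g=4 f=14, (4,2) g=4 f=12, (5,0) g=3 f=14, (5,2) g=3 f=12, (6,0) g=2 f=14, (6,2) g=2 f=12, (7,0) g=1 f=14, (7,2) g=1 f=12]; closed=[(3,1), (4,1), (5,1), (6,1), (7,1)]

step 1: expand (3,1) (f=12, h=8) → closed; open now [(2,1) g=5 f=12, (3,0) g=5 f=14, (3,2) g=5 f=12, (4,0) g=4 f=14, (4,2) g=4 f=12, (5,0) g=3 f=14, (5,2) g=3 f=12, (6,0) g=2 f=14, (6,2) g=2 f=12, (7,0) g=1 f=14, (7,2) g=1 f=12]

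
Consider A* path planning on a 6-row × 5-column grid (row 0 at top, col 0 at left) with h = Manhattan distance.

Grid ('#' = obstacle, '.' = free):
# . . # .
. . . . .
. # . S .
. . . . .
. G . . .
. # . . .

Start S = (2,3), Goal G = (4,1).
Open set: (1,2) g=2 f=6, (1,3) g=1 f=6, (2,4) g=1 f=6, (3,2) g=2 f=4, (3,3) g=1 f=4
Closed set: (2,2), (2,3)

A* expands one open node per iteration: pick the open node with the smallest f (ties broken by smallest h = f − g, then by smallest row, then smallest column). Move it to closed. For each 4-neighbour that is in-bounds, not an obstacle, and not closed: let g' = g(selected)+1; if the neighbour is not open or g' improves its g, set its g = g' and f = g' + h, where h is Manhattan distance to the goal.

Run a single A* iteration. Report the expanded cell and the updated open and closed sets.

step 1: expand (3,2) (f=4, h=2) → closed; open now [(1,2) g=2 f=6, (1,3) g=1 f=6, (2,4) g=1 f=6, (3,1) g=3 f=4, (3,3) g=1 f=4, (4,2) g=3 f=4]

expanded=(3,2); open=[(1,2) g=2 f=6, (1,3) g=1 f=6, (2,4) g=1 f=6, (3,1) g=3 f=4, (3,3) g=1 f=4, (4,2) g=3 f=4]; closed=[(2,2), (2,3), (3,2)]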